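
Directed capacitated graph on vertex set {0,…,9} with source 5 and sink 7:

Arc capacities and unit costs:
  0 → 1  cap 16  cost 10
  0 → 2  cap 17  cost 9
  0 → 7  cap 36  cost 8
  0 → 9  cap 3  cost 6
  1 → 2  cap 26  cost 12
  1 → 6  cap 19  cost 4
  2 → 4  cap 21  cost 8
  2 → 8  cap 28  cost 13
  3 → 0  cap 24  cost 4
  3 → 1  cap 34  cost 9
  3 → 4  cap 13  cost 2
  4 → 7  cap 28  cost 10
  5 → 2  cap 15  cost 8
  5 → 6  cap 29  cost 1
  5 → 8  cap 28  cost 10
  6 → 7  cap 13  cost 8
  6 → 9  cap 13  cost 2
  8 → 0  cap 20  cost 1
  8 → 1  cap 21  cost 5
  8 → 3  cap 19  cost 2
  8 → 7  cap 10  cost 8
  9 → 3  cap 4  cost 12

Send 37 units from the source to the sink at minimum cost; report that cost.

Minimum cost for 37 units: 563

shortest-cost path #1: 5→6→7 push 13 @ unit cost 9 (adds 117)
shortest-cost path #2: 5→8→7 push 10 @ unit cost 18 (adds 180)
shortest-cost path #3: 5→8→0→7 push 14 @ unit cost 19 (adds 266)
total cost = 563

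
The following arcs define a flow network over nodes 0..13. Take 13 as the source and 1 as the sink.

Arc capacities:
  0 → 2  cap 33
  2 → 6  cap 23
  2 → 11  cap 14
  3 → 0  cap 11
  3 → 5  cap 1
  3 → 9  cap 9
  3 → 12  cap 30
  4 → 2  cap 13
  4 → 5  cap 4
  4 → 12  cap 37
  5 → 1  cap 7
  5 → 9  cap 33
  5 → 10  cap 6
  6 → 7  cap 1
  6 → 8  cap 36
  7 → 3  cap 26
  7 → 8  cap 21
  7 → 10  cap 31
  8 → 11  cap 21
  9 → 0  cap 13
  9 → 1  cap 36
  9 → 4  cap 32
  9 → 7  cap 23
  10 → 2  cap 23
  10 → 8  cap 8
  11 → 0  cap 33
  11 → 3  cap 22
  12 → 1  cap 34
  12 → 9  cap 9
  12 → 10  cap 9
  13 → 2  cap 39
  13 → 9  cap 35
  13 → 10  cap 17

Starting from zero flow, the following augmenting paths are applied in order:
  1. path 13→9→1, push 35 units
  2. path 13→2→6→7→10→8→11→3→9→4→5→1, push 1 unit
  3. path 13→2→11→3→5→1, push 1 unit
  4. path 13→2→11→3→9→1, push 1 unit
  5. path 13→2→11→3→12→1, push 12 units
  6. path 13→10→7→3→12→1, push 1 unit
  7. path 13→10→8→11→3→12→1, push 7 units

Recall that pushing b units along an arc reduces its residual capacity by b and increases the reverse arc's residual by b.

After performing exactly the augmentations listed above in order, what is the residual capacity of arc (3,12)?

after path 1 (13→9→1, push 35): res(3,12)=30
after path 2 (13→2→6→7→10→8→11→3→9→4→5→1, push 1): res(3,12)=30
after path 3 (13→2→11→3→5→1, push 1): res(3,12)=30
after path 4 (13→2→11→3→9→1, push 1): res(3,12)=30
after path 5 (13→2→11→3→12→1, push 12): res(3,12)=18
after path 6 (13→10→7→3→12→1, push 1): res(3,12)=17
after path 7 (13→10→8→11→3→12→1, push 7): res(3,12)=10

Residual capacity of (3,12): 10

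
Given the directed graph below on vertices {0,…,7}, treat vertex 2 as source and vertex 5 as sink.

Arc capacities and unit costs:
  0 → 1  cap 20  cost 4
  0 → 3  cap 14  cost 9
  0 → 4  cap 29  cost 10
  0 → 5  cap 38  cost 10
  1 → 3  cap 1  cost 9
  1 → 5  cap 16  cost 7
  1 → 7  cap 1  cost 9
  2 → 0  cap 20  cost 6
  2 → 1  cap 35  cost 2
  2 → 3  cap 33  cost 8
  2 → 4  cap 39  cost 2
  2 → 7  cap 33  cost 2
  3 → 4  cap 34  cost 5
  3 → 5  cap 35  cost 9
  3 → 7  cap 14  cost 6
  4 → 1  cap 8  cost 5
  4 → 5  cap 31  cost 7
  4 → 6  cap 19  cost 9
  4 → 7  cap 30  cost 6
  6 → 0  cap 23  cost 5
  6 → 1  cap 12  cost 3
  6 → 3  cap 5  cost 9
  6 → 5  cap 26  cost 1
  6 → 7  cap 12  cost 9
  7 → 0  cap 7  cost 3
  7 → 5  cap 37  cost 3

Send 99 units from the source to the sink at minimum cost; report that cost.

Minimum cost for 99 units: 855

shortest-cost path #1: 2→7→5 push 33 @ unit cost 5 (adds 165)
shortest-cost path #2: 2→4→5 push 31 @ unit cost 9 (adds 279)
shortest-cost path #3: 2→1→5 push 16 @ unit cost 9 (adds 144)
shortest-cost path #4: 2→4→7→5 push 4 @ unit cost 11 (adds 44)
shortest-cost path #5: 2→4→6→5 push 4 @ unit cost 12 (adds 48)
shortest-cost path #6: 2→1→7→4→6→5 push 1 @ unit cost 15 (adds 15)
shortest-cost path #7: 2→0→5 push 10 @ unit cost 16 (adds 160)
total cost = 855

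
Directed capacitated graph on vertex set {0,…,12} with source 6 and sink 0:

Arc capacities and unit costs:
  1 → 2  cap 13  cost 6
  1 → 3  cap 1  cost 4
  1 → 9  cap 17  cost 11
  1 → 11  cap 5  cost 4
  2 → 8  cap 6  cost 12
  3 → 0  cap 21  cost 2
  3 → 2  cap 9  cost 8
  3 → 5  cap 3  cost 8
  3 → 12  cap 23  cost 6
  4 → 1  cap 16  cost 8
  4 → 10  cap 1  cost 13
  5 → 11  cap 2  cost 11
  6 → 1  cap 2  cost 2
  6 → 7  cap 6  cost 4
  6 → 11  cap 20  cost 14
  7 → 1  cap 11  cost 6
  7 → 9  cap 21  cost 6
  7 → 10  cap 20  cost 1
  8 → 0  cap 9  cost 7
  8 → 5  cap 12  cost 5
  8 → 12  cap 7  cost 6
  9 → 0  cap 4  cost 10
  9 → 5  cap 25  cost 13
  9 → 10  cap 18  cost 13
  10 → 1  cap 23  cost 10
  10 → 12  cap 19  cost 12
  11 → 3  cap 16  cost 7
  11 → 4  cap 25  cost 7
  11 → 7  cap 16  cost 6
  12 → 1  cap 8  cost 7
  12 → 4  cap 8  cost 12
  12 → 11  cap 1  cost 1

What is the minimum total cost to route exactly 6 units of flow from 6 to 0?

shortest-cost path #1: 6→1→3→0 push 1 @ unit cost 8 (adds 8)
shortest-cost path #2: 6→1→11→3→0 push 1 @ unit cost 15 (adds 15)
shortest-cost path #3: 6→7→9→0 push 4 @ unit cost 20 (adds 80)
total cost = 103

Minimum cost for 6 units: 103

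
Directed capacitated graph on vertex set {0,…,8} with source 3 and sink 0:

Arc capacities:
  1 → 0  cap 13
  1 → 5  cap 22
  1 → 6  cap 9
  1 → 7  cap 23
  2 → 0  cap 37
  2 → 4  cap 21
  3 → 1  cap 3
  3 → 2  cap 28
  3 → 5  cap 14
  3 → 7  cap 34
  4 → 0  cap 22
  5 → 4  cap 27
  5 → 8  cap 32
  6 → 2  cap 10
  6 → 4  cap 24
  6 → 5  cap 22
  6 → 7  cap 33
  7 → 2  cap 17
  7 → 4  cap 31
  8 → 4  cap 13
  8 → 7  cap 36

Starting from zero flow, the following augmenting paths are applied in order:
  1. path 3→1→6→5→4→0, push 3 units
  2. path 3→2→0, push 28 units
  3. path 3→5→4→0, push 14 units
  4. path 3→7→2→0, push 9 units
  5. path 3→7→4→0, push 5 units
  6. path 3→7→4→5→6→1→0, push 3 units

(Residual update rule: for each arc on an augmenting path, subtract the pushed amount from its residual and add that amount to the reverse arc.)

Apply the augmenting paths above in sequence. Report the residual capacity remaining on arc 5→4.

Residual capacity of (5,4): 13

after path 1 (3→1→6→5→4→0, push 3): res(5,4)=24
after path 2 (3→2→0, push 28): res(5,4)=24
after path 3 (3→5→4→0, push 14): res(5,4)=10
after path 4 (3→7→2→0, push 9): res(5,4)=10
after path 5 (3→7→4→0, push 5): res(5,4)=10
after path 6 (3→7→4→5→6→1→0, push 3): res(5,4)=13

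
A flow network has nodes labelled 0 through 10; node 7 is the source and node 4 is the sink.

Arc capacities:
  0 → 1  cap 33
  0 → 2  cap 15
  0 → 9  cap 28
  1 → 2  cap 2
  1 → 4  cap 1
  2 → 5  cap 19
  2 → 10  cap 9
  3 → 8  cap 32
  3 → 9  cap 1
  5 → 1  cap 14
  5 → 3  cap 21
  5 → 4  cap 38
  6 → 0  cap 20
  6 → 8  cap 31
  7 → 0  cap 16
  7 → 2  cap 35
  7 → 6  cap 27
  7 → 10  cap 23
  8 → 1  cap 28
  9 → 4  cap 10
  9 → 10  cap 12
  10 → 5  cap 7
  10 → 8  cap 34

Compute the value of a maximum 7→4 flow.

Maximum flow value: 37

augment #1: 7→0→1→4 bottleneck 1, total now 1
augment #2: 7→0→9→4 bottleneck 10, total now 11
augment #3: 7→2→5→4 bottleneck 19, total now 30
augment #4: 7→10→5→4 bottleneck 7, total now 37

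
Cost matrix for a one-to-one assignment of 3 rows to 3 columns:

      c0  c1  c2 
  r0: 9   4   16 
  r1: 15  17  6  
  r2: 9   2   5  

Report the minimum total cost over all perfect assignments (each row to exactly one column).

Minimum assignment cost: 17

optimal assignment: row0→col0 (cost 9), row1→col2 (cost 6), row2→col1 (cost 2)
total = 9 + 6 + 2 = 17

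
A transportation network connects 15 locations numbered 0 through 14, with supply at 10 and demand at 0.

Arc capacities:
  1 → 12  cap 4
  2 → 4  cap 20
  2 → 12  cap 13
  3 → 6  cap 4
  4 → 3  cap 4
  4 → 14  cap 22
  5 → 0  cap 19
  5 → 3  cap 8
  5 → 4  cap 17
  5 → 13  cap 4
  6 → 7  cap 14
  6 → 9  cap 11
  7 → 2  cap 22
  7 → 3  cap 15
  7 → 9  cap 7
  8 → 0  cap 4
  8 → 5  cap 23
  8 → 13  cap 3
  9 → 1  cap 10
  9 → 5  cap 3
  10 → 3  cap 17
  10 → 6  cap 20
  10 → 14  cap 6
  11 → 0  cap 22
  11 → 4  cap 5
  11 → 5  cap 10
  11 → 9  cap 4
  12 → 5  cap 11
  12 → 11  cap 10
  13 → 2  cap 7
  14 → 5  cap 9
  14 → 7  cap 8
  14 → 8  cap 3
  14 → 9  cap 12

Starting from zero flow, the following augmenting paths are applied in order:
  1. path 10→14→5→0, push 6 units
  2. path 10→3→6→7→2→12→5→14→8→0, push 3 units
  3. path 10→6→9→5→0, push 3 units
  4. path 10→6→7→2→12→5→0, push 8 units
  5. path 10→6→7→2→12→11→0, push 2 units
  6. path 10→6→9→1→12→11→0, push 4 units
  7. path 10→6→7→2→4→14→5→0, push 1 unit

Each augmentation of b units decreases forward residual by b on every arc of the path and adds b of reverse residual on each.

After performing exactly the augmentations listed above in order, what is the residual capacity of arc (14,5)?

Residual capacity of (14,5): 5

after path 1 (10→14→5→0, push 6): res(14,5)=3
after path 2 (10→3→6→7→2→12→5→14→8→0, push 3): res(14,5)=6
after path 3 (10→6→9→5→0, push 3): res(14,5)=6
after path 4 (10→6→7→2→12→5→0, push 8): res(14,5)=6
after path 5 (10→6→7→2→12→11→0, push 2): res(14,5)=6
after path 6 (10→6→9→1→12→11→0, push 4): res(14,5)=6
after path 7 (10→6→7→2→4→14→5→0, push 1): res(14,5)=5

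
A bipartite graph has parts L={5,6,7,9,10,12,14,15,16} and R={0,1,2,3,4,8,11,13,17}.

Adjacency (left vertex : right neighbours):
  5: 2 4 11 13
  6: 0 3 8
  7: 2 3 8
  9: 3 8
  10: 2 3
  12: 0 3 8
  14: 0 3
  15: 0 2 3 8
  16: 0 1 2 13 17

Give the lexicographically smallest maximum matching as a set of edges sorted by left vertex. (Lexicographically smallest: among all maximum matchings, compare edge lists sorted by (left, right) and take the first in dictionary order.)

|M| = 6 (so the lex-smallest maximum matching has 6 edges)
process left vertices in ascending order; for each, take the smallest-labelled available neighbour that still permits 6 edges overall, or leave it unmatched if none does
lex-smallest matching: {5-4, 6-0, 7-2, 9-3, 12-8, 16-1}

Lex-smallest maximum matching: {(5,4), (6,0), (7,2), (9,3), (12,8), (16,1)}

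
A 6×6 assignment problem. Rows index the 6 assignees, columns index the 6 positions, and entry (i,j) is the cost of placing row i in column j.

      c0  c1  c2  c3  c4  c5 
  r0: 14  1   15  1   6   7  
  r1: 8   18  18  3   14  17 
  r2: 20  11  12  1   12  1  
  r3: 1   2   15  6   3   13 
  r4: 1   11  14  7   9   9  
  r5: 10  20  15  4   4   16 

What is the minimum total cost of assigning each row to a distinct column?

one of 2 optimal assignments: row0→col1 (cost 1), row1→col3 (cost 3), row2→col5 (cost 1), row3→col0 (cost 1), row4→col2 (cost 14), row5→col4 (cost 4)
total = 1 + 3 + 1 + 1 + 14 + 4 = 24

Minimum assignment cost: 24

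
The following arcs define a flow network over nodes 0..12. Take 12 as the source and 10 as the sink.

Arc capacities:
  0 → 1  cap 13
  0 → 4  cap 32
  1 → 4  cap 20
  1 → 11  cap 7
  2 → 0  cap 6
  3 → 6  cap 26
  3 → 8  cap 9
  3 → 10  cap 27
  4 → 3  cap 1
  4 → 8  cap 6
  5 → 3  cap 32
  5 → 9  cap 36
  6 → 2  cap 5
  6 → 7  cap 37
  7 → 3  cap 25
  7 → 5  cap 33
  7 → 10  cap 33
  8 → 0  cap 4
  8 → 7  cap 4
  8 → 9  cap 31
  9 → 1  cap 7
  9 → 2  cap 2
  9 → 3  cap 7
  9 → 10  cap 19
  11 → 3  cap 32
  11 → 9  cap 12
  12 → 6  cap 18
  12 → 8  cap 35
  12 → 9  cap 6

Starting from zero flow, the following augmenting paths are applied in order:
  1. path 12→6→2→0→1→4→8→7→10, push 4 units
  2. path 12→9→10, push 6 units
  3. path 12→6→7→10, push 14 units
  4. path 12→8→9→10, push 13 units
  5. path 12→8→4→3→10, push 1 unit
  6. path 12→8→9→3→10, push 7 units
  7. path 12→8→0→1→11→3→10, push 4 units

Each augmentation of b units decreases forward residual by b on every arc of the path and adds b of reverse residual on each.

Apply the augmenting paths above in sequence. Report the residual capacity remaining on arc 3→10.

after path 1 (12→6→2→0→1→4→8→7→10, push 4): res(3,10)=27
after path 2 (12→9→10, push 6): res(3,10)=27
after path 3 (12→6→7→10, push 14): res(3,10)=27
after path 4 (12→8→9→10, push 13): res(3,10)=27
after path 5 (12→8→4→3→10, push 1): res(3,10)=26
after path 6 (12→8→9→3→10, push 7): res(3,10)=19
after path 7 (12→8→0→1→11→3→10, push 4): res(3,10)=15

Residual capacity of (3,10): 15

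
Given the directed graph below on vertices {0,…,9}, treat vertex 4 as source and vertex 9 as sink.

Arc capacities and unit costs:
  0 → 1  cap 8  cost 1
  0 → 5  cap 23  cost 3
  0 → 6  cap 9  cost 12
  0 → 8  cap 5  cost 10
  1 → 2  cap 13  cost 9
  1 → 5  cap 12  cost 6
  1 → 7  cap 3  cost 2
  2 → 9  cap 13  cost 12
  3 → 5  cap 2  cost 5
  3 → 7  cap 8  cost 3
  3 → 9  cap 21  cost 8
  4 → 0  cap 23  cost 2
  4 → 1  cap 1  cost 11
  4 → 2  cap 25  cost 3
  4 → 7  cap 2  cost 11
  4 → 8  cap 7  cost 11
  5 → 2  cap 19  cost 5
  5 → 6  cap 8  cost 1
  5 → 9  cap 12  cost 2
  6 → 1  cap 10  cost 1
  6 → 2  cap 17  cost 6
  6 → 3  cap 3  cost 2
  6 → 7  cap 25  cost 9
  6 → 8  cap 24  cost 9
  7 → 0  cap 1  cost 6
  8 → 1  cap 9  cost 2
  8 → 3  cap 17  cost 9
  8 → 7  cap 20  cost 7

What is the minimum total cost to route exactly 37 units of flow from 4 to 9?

shortest-cost path #1: 4→0→5→9 push 12 @ unit cost 7 (adds 84)
shortest-cost path #2: 4→2→9 push 13 @ unit cost 15 (adds 195)
shortest-cost path #3: 4→0→5→6→3→9 push 3 @ unit cost 16 (adds 48)
shortest-cost path #4: 4→8→3→9 push 7 @ unit cost 28 (adds 196)
shortest-cost path #5: 4→0→8→3→9 push 2 @ unit cost 29 (adds 58)
total cost = 581

Minimum cost for 37 units: 581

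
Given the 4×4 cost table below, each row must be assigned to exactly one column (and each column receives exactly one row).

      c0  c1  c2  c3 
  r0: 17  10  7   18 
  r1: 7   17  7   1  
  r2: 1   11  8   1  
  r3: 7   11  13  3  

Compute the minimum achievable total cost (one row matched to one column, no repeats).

optimal assignment: row0→col2 (cost 7), row1→col3 (cost 1), row2→col0 (cost 1), row3→col1 (cost 11)
total = 7 + 1 + 1 + 11 = 20

Minimum assignment cost: 20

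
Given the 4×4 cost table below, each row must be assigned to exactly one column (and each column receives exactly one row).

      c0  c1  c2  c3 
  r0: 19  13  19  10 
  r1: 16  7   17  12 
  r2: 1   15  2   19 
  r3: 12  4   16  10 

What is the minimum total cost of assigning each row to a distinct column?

Minimum assignment cost: 31

optimal assignment: row0→col3 (cost 10), row1→col1 (cost 7), row2→col2 (cost 2), row3→col0 (cost 12)
total = 10 + 7 + 2 + 12 = 31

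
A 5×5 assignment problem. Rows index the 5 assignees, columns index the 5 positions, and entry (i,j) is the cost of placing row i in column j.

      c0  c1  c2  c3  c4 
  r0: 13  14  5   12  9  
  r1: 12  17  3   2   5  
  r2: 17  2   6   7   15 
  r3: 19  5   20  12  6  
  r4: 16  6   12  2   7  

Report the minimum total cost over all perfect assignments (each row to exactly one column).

Minimum assignment cost: 26

optimal assignment: row0→col0 (cost 13), row1→col2 (cost 3), row2→col1 (cost 2), row3→col4 (cost 6), row4→col3 (cost 2)
total = 13 + 3 + 2 + 6 + 2 = 26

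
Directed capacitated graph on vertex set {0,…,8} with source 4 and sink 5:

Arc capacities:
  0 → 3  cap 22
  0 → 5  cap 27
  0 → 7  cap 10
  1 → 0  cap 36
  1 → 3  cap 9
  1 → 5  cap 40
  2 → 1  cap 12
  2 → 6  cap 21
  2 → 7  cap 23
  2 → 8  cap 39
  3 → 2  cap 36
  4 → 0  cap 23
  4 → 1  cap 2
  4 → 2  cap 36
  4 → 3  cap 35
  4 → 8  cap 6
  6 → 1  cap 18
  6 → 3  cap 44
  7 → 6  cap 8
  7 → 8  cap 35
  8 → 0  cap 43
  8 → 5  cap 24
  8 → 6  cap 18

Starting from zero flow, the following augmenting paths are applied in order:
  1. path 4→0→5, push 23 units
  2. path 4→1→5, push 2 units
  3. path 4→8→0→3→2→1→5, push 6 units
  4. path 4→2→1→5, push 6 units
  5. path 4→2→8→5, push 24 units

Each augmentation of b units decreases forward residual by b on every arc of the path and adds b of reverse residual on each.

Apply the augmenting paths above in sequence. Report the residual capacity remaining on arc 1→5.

after path 1 (4→0→5, push 23): res(1,5)=40
after path 2 (4→1→5, push 2): res(1,5)=38
after path 3 (4→8→0→3→2→1→5, push 6): res(1,5)=32
after path 4 (4→2→1→5, push 6): res(1,5)=26
after path 5 (4→2→8→5, push 24): res(1,5)=26

Residual capacity of (1,5): 26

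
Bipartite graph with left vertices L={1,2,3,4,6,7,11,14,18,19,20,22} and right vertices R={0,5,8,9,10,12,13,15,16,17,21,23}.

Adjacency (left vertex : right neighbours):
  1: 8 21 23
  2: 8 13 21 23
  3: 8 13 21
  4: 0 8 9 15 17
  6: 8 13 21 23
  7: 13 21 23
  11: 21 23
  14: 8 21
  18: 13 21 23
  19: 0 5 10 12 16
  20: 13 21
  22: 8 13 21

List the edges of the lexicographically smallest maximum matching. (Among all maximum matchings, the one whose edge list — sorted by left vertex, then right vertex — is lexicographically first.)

|M| = 6 (so the lex-smallest maximum matching has 6 edges)
process left vertices in ascending order; for each, take the smallest-labelled available neighbour that still permits 6 edges overall, or leave it unmatched if none does
lex-smallest matching: {1-8, 2-13, 3-21, 4-0, 6-23, 19-5}

Lex-smallest maximum matching: {(1,8), (2,13), (3,21), (4,0), (6,23), (19,5)}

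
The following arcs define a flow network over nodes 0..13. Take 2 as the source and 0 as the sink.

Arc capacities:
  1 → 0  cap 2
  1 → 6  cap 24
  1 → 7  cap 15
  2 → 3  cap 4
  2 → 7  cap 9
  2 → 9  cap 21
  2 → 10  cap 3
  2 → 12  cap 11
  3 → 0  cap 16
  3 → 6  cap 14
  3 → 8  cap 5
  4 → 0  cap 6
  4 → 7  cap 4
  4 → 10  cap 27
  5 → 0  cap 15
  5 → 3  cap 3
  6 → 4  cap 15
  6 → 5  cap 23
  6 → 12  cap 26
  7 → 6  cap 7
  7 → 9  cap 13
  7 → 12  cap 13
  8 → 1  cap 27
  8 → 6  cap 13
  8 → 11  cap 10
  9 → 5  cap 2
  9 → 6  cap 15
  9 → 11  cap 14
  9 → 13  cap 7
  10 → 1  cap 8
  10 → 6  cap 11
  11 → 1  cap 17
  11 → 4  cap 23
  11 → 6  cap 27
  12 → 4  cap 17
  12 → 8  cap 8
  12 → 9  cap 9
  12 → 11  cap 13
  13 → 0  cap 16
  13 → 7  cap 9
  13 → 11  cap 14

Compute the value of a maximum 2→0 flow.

augment #1: 2→3→0 bottleneck 4, total now 4
augment #2: 2→9→5→0 bottleneck 2, total now 6
augment #3: 2→9→13→0 bottleneck 7, total now 13
augment #4: 2→10→1→0 bottleneck 2, total now 15
augment #5: 2→12→4→0 bottleneck 6, total now 21
augment #6: 2→7→6→5→0 bottleneck 7, total now 28
augment #7: 2→9→6→5→0 bottleneck 6, total now 34
augment #8: 2→9→6→5→3→0 bottleneck 3, total now 37

Maximum flow value: 37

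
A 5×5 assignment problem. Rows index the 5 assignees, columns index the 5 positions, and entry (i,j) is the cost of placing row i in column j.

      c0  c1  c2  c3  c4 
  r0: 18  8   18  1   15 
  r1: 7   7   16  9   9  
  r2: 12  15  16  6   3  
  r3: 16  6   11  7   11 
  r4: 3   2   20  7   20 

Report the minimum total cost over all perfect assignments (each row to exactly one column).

optimal assignment: row0→col3 (cost 1), row1→col0 (cost 7), row2→col4 (cost 3), row3→col2 (cost 11), row4→col1 (cost 2)
total = 1 + 7 + 3 + 11 + 2 = 24

Minimum assignment cost: 24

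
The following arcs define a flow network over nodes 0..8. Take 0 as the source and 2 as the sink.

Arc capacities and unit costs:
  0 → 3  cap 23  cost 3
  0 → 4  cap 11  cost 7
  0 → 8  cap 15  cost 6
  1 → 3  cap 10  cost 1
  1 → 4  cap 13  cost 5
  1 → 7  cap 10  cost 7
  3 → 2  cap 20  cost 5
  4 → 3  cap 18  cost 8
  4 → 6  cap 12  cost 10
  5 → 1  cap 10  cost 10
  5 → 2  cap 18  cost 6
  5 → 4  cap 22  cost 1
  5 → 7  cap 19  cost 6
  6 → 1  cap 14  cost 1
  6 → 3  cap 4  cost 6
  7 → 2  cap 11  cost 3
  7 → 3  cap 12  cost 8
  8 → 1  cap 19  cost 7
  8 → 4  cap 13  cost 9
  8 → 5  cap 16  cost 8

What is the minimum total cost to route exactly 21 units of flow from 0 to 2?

shortest-cost path #1: 0→3→2 push 20 @ unit cost 8 (adds 160)
shortest-cost path #2: 0→8→5→2 push 1 @ unit cost 20 (adds 20)
total cost = 180

Minimum cost for 21 units: 180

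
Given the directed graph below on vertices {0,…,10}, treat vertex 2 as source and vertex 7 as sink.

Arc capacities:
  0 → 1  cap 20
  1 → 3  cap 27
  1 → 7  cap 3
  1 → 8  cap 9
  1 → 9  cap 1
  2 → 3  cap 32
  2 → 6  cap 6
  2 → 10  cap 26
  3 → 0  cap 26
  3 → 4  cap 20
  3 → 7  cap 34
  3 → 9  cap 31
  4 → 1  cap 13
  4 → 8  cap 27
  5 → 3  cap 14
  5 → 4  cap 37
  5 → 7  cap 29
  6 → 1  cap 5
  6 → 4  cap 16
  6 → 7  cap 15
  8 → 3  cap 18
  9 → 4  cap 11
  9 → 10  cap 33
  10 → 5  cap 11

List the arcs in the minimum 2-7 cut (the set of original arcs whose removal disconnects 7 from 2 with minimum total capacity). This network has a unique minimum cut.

Min-cut arcs: {(2,3), (2,6), (10,5)} (total capacity 49)

augment #1: 2→3→7 push 32
augment #2: 2→6→7 push 6
augment #3: 2→10→5→7 push 11
max flow = 49; residual-reachable set from 2 gives S-side
cut edges (S→T): {(2,3), (2,6), (10,5)} total cap 49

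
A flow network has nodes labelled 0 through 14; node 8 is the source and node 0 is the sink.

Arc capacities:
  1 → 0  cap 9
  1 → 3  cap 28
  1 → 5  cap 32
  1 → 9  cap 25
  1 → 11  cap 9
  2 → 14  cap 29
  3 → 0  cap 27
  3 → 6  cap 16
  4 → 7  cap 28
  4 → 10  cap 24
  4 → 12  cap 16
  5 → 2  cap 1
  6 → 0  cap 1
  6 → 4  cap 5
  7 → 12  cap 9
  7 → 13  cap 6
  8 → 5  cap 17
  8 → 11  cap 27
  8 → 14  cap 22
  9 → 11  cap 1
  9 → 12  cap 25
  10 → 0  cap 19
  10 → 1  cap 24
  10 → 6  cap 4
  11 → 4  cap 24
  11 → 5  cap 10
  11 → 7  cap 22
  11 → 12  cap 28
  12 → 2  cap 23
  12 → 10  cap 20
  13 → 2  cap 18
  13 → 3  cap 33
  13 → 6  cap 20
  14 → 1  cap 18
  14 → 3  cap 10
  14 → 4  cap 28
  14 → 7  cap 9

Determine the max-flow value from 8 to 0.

Maximum flow value: 50

augment #1: 8→14→1→0 bottleneck 9, total now 9
augment #2: 8→14→3→0 bottleneck 10, total now 19
augment #3: 8→11→4→10→0 bottleneck 19, total now 38
augment #4: 8→14→1→3→0 bottleneck 3, total now 41
augment #5: 8→11→4→10→6→0 bottleneck 1, total now 42
augment #6: 8→11→7→13→3→0 bottleneck 6, total now 48
augment #7: 8→5→2→14→1→3→0 bottleneck 1, total now 49
augment #8: 8→11→4→10→1→3→0 bottleneck 1, total now 50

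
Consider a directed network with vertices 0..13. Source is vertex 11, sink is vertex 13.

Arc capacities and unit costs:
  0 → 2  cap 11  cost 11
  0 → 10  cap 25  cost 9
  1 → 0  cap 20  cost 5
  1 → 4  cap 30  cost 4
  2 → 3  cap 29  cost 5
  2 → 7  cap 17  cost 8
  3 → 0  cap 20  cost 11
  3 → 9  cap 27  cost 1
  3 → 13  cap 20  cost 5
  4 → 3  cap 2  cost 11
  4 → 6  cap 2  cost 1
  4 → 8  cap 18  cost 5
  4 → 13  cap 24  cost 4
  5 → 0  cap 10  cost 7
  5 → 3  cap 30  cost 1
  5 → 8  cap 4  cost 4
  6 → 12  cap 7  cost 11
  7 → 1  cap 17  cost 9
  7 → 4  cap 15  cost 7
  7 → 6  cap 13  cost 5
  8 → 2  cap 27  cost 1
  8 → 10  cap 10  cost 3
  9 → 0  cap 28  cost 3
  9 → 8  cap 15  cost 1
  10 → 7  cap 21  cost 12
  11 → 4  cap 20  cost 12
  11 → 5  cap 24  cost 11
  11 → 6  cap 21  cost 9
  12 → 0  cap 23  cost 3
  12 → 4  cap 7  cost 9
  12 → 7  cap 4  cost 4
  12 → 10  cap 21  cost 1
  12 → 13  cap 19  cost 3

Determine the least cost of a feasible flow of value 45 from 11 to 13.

shortest-cost path #1: 11→4→13 push 20 @ unit cost 16 (adds 320)
shortest-cost path #2: 11→5→3→13 push 20 @ unit cost 17 (adds 340)
shortest-cost path #3: 11→6→12→13 push 5 @ unit cost 23 (adds 115)
total cost = 775

Minimum cost for 45 units: 775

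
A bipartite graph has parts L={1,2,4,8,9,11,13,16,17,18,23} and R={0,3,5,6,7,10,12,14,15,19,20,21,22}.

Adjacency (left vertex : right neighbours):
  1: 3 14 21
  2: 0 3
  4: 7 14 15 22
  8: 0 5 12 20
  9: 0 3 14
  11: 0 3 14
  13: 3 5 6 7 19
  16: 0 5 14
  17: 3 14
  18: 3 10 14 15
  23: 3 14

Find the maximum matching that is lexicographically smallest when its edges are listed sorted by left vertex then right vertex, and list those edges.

Lex-smallest maximum matching: {(1,21), (2,0), (4,7), (8,12), (9,3), (11,14), (13,6), (16,5), (18,10)}

|M| = 9 (so the lex-smallest maximum matching has 9 edges)
process left vertices in ascending order; for each, take the smallest-labelled available neighbour that still permits 9 edges overall, or leave it unmatched if none does
lex-smallest matching: {1-21, 2-0, 4-7, 8-12, 9-3, 11-14, 13-6, 16-5, 18-10}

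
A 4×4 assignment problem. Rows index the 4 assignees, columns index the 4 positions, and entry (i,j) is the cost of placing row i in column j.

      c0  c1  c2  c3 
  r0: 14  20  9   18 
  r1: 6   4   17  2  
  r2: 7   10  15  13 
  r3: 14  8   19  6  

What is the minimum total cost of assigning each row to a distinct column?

Minimum assignment cost: 26

one of 2 optimal assignments: row0→col2 (cost 9), row1→col1 (cost 4), row2→col0 (cost 7), row3→col3 (cost 6)
total = 9 + 4 + 7 + 6 = 26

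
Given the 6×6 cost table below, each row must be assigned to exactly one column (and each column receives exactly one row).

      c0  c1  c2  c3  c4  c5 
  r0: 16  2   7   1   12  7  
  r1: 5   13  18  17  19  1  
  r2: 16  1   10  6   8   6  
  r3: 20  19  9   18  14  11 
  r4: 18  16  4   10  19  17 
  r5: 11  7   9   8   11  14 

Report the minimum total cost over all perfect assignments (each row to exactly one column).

optimal assignment: row0→col3 (cost 1), row1→col5 (cost 1), row2→col1 (cost 1), row3→col4 (cost 14), row4→col2 (cost 4), row5→col0 (cost 11)
total = 1 + 1 + 1 + 14 + 4 + 11 = 32

Minimum assignment cost: 32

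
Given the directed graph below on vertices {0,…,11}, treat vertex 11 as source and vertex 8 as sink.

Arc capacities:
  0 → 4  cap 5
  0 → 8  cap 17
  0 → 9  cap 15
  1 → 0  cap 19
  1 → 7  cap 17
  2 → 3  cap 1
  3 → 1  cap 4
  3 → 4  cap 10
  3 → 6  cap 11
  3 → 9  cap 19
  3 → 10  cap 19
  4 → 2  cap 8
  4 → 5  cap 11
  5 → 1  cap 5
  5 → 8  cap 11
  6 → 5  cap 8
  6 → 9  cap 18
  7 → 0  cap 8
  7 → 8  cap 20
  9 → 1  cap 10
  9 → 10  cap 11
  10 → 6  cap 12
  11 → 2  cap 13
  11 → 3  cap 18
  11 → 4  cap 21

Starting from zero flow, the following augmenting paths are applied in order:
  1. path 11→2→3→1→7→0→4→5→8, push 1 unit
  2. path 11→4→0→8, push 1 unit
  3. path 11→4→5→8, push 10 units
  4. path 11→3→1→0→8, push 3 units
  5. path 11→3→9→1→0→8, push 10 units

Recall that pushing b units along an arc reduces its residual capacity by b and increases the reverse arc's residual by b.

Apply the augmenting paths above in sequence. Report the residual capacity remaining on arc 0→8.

Residual capacity of (0,8): 3

after path 1 (11→2→3→1→7→0→4→5→8, push 1): res(0,8)=17
after path 2 (11→4→0→8, push 1): res(0,8)=16
after path 3 (11→4→5→8, push 10): res(0,8)=16
after path 4 (11→3→1→0→8, push 3): res(0,8)=13
after path 5 (11→3→9→1→0→8, push 10): res(0,8)=3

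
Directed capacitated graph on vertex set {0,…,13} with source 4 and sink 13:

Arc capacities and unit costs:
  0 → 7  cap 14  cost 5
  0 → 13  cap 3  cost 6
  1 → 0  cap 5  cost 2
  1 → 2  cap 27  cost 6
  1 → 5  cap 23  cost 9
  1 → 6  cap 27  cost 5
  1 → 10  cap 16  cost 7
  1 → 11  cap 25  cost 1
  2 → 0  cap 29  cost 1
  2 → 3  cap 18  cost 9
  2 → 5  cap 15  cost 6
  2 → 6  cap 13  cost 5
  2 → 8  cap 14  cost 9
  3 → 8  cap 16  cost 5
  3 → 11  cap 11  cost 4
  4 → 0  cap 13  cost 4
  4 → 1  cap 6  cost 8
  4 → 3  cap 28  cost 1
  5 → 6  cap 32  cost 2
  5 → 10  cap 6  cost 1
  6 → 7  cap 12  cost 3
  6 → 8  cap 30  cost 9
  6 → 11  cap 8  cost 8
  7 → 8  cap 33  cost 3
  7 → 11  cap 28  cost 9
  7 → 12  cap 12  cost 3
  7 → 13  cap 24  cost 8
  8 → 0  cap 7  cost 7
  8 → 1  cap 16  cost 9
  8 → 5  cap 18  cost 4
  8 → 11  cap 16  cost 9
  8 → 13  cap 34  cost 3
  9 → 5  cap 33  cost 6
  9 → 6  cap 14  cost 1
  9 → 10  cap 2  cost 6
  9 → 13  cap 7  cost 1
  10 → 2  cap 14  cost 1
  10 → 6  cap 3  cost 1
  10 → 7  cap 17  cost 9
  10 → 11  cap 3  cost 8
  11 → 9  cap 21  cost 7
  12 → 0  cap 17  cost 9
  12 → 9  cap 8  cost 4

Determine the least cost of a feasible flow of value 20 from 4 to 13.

Minimum cost for 20 units: 187

shortest-cost path #1: 4→3→8→13 push 16 @ unit cost 9 (adds 144)
shortest-cost path #2: 4→0→13 push 3 @ unit cost 10 (adds 30)
shortest-cost path #3: 4→3→11→9→13 push 1 @ unit cost 13 (adds 13)
total cost = 187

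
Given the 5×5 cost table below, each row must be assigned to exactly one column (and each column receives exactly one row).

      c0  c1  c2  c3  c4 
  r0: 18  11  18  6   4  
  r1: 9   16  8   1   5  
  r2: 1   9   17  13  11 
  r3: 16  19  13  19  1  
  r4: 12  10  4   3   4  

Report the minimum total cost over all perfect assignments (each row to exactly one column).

optimal assignment: row0→col1 (cost 11), row1→col3 (cost 1), row2→col0 (cost 1), row3→col4 (cost 1), row4→col2 (cost 4)
total = 11 + 1 + 1 + 1 + 4 = 18

Minimum assignment cost: 18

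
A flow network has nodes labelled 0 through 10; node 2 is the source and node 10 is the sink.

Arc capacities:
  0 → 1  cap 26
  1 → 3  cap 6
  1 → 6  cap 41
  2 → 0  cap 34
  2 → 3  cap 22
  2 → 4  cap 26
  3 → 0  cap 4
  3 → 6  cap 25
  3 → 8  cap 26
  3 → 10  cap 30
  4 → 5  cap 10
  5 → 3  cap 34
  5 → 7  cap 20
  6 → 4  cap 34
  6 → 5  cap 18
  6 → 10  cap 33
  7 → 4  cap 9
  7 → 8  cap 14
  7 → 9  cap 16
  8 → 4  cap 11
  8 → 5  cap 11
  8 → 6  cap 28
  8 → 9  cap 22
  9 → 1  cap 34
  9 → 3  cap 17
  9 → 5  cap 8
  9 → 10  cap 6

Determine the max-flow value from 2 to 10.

Maximum flow value: 58

augment #1: 2→3→10 bottleneck 22, total now 22
augment #2: 2→0→1→3→10 bottleneck 6, total now 28
augment #3: 2→0→1→6→10 bottleneck 20, total now 48
augment #4: 2→4→5→3→10 bottleneck 2, total now 50
augment #5: 2→4→5→3→6→10 bottleneck 8, total now 58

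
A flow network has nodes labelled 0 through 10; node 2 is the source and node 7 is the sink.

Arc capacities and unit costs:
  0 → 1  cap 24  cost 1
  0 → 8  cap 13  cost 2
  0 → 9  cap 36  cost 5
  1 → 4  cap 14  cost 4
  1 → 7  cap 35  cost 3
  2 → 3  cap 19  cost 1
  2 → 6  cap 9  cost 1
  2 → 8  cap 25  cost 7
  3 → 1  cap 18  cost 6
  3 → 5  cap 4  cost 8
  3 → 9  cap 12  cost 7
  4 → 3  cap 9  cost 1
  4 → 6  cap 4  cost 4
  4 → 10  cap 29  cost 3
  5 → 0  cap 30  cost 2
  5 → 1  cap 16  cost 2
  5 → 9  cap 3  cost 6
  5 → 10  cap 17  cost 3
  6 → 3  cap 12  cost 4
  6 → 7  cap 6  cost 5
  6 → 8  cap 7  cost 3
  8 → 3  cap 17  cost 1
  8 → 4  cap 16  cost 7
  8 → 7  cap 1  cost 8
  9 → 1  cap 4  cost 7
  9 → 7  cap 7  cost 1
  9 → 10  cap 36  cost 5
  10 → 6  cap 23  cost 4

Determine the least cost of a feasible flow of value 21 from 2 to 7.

shortest-cost path #1: 2→6→7 push 6 @ unit cost 6 (adds 36)
shortest-cost path #2: 2→3→9→7 push 7 @ unit cost 9 (adds 63)
shortest-cost path #3: 2→3→1→7 push 8 @ unit cost 10 (adds 80)
total cost = 179

Minimum cost for 21 units: 179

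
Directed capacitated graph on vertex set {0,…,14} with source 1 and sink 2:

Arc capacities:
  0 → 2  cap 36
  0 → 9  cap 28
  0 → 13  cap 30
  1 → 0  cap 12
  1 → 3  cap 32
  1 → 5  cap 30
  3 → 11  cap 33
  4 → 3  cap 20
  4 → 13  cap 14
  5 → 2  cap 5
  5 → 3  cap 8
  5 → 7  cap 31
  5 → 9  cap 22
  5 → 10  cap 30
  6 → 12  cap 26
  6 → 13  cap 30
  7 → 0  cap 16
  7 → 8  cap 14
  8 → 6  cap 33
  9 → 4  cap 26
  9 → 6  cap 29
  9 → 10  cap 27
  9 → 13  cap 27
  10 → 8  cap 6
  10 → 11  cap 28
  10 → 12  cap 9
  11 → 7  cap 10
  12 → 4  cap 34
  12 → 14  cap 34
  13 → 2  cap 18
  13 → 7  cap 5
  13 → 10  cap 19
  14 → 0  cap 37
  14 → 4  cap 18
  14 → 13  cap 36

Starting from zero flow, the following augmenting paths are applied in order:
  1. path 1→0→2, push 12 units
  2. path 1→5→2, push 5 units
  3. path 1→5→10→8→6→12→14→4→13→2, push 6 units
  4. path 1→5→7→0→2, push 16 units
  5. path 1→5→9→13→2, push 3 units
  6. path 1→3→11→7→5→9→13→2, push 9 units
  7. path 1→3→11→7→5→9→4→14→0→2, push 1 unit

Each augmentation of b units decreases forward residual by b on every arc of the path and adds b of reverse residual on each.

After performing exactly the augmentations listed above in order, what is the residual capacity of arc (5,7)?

Residual capacity of (5,7): 25

after path 1 (1→0→2, push 12): res(5,7)=31
after path 2 (1→5→2, push 5): res(5,7)=31
after path 3 (1→5→10→8→6→12→14→4→13→2, push 6): res(5,7)=31
after path 4 (1→5→7→0→2, push 16): res(5,7)=15
after path 5 (1→5→9→13→2, push 3): res(5,7)=15
after path 6 (1→3→11→7→5→9→13→2, push 9): res(5,7)=24
after path 7 (1→3→11→7→5→9→4→14→0→2, push 1): res(5,7)=25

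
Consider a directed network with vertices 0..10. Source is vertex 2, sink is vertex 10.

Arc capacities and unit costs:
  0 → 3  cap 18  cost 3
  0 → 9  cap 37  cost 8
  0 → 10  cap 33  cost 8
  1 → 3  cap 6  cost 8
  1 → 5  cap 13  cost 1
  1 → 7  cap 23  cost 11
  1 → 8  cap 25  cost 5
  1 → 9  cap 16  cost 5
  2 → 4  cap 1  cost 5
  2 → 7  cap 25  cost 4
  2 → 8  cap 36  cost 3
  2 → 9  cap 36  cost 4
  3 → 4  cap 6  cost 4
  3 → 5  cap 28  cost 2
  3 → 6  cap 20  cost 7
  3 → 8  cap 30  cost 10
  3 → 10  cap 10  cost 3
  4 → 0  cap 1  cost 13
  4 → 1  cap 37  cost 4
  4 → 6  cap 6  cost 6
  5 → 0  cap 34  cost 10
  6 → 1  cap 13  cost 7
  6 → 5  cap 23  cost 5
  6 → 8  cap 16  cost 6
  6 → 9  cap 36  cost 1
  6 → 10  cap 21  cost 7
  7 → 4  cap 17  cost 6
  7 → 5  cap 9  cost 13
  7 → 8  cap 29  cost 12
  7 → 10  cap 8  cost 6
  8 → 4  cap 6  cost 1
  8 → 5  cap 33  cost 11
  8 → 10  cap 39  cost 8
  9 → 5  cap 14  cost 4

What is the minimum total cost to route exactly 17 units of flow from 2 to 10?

shortest-cost path #1: 2→7→10 push 8 @ unit cost 10 (adds 80)
shortest-cost path #2: 2→8→10 push 9 @ unit cost 11 (adds 99)
total cost = 179

Minimum cost for 17 units: 179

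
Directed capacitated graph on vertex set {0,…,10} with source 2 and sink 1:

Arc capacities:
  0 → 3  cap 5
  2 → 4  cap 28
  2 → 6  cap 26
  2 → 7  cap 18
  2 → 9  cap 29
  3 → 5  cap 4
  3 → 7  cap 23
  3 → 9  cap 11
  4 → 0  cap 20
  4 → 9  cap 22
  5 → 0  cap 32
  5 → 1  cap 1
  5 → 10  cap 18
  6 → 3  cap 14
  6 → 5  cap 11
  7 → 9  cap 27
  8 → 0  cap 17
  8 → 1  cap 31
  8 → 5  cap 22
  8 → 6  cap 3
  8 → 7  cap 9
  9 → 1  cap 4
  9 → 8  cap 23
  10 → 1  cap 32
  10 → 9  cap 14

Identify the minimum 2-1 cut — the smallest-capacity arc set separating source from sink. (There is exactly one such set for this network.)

augment #1: 2→9→1 push 4
augment #2: 2→6→5→1 push 1
augment #3: 2→9→8→1 push 23
augment #4: 2→6→5→10→1 push 10
augment #5: 2→6→3→5→10→1 push 4
max flow = 42; residual-reachable set from 2 gives S-side
cut edges (S→T): {(3,5), (6,5), (9,1), (9,8)} total cap 42

Min-cut arcs: {(3,5), (6,5), (9,1), (9,8)} (total capacity 42)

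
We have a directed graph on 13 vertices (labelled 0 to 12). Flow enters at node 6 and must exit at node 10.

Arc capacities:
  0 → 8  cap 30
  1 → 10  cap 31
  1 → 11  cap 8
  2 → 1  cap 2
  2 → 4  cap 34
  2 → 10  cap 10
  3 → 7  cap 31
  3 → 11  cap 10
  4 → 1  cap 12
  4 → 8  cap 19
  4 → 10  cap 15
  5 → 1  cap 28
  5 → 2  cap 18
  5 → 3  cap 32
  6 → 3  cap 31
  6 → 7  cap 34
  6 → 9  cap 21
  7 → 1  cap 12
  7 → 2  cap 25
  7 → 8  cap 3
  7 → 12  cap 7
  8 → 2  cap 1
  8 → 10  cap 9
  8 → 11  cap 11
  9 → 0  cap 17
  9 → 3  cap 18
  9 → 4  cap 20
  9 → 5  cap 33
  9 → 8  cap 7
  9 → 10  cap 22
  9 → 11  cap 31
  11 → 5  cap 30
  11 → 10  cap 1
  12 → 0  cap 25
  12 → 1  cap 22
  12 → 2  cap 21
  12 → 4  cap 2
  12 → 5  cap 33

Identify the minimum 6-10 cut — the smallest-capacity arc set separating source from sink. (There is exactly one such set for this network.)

augment #1: 6→9→10 push 21
augment #2: 6→3→11→10 push 1
augment #3: 6→7→1→10 push 12
augment #4: 6→7→2→10 push 10
augment #5: 6→7→8→10 push 3
augment #6: 6→7→2→1→10 push 2
augment #7: 6→7→2→4→10 push 7
augment #8: 6→3→7→2→4→10 push 6
augment #9: 6→3→7→12→1→10 push 7
augment #10: 6→3→11→5→1→10 push 9
max flow = 78; residual-reachable set from 6 gives S-side
cut edges (S→T): {(3,11), (6,9), (7,1), (7,2), (7,8), (7,12)} total cap 78

Min-cut arcs: {(3,11), (6,9), (7,1), (7,2), (7,8), (7,12)} (total capacity 78)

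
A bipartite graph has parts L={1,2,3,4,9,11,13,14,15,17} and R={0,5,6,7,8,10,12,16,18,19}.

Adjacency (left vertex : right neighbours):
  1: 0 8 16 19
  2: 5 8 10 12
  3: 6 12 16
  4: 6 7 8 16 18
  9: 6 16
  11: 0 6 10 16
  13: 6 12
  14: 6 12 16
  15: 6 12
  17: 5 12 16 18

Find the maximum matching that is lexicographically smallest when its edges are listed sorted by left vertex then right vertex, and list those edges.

Lex-smallest maximum matching: {(1,0), (2,5), (3,6), (4,7), (9,16), (11,10), (13,12), (17,18)}

|M| = 8 (so the lex-smallest maximum matching has 8 edges)
process left vertices in ascending order; for each, take the smallest-labelled available neighbour that still permits 8 edges overall, or leave it unmatched if none does
lex-smallest matching: {1-0, 2-5, 3-6, 4-7, 9-16, 11-10, 13-12, 17-18}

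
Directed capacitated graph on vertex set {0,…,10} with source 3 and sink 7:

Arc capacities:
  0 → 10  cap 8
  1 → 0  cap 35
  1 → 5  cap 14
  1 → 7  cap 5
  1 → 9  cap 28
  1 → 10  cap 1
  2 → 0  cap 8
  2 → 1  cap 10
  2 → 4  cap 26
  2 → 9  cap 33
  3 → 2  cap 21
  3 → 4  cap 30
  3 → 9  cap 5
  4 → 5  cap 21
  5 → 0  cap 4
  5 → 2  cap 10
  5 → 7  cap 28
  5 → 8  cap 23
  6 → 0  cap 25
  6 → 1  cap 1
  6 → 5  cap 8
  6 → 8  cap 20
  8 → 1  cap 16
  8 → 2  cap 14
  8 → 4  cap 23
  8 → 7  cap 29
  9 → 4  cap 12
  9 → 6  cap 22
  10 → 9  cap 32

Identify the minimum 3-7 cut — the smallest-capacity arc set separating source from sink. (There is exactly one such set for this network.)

augment #1: 3→2→1→7 push 5
augment #2: 3→4→5→7 push 21
augment #3: 3→2→1→5→7 push 5
augment #4: 3→9→6→5→7 push 2
augment #5: 3→9→6→8→7 push 3
augment #6: 3→2→9→6→8→7 push 11
max flow = 47; residual-reachable set from 3 gives S-side
cut edges (S→T): {(3,2), (3,9), (4,5)} total cap 47

Min-cut arcs: {(3,2), (3,9), (4,5)} (total capacity 47)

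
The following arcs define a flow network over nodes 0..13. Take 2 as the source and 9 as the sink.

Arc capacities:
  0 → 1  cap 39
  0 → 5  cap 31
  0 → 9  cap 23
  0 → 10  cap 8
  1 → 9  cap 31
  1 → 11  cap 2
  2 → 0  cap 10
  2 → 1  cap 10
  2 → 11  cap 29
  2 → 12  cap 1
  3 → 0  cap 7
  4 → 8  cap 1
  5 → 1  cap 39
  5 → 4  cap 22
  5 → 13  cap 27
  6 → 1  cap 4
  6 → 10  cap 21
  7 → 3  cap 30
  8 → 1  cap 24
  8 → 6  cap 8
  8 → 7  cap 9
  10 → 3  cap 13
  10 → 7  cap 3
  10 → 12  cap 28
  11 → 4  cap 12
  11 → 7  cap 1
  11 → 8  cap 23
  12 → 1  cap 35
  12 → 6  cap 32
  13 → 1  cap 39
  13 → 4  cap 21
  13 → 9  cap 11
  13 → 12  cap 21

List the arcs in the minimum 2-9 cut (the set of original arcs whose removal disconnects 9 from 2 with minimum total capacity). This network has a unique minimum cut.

Min-cut arcs: {(2,0), (2,1), (2,12), (4,8), (11,7), (11,8)} (total capacity 46)

augment #1: 2→0→9 push 10
augment #2: 2→1→9 push 10
augment #3: 2→12→1→9 push 1
augment #4: 2→11→8→1→9 push 20
augment #5: 2→11→7→3→0→9 push 1
augment #6: 2→11→8→7→3→0→9 push 3
augment #7: 2→11→4→8→7→3→0→9 push 1
max flow = 46; residual-reachable set from 2 gives S-side
cut edges (S→T): {(2,0), (2,1), (2,12), (4,8), (11,7), (11,8)} total cap 46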